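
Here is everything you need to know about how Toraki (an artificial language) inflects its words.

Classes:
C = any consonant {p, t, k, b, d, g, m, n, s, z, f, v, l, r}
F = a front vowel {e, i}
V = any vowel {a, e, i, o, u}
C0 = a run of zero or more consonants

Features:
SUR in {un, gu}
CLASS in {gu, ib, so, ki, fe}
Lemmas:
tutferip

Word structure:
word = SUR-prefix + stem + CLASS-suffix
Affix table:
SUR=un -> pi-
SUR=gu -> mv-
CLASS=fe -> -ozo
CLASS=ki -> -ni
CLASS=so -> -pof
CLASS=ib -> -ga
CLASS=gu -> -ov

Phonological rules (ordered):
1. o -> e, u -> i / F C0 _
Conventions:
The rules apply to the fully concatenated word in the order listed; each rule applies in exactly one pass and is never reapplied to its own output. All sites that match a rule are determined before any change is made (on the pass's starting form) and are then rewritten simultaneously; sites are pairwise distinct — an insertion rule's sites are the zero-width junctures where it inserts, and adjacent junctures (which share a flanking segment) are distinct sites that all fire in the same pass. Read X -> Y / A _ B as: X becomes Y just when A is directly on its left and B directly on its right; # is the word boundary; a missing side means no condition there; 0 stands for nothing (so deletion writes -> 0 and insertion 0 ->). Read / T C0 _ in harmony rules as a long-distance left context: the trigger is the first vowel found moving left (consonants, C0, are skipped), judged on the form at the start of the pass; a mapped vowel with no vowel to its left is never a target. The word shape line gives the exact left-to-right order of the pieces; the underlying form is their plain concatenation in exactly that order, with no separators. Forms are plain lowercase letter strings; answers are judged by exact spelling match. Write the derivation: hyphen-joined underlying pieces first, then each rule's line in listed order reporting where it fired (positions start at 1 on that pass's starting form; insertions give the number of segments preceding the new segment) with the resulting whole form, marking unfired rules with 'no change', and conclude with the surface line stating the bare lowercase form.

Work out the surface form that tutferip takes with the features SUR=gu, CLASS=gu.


underlying: mv-tutferip-ov
1. o -> e, u -> i / F C0 _: fires at position(s) 11: mvtutferipev
surface: mvtutferipev


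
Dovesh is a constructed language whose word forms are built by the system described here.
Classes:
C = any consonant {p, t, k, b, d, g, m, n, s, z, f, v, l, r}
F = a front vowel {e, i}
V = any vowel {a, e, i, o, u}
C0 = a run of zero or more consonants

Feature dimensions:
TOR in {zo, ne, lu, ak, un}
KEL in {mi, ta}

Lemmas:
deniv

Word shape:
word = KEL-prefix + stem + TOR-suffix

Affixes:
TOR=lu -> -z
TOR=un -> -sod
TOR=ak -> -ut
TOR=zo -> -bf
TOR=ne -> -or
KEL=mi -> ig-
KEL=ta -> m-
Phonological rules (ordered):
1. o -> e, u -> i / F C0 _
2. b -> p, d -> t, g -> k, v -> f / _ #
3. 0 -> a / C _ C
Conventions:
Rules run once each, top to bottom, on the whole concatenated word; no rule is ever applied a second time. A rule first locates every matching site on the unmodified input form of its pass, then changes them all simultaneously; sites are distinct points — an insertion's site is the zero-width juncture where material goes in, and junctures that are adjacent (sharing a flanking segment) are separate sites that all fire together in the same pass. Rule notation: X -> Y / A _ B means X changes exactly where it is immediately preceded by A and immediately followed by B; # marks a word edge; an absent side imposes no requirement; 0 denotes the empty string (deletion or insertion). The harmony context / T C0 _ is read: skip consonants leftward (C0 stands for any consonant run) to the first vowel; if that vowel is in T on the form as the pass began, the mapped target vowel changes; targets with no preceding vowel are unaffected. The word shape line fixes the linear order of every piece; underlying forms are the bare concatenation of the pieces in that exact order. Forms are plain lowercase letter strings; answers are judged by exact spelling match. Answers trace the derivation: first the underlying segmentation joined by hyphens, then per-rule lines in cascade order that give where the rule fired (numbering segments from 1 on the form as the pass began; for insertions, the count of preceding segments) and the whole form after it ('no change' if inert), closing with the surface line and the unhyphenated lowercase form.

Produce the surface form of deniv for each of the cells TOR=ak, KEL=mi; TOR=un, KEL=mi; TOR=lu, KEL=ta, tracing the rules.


cell TOR=ak, KEL=mi:
underlying: ig-deniv-ut
1. o -> e, u -> i / F C0 _: fires at position(s) 8: igdenivit
2. b -> p, d -> t, g -> k, v -> f / _ #: no change
3. 0 -> a / C _ C: inserts after position(s) 2: igadenivit
surface: igadenivit

cell TOR=un, KEL=mi:
underlying: ig-deniv-sod
1. o -> e, u -> i / F C0 _: fires at position(s) 9: igdenivsed
2. b -> p, d -> t, g -> k, v -> f / _ #: fires at position(s) 10: igdenivset
3. 0 -> a / C _ C: inserts after position(s) 2, 7: igadenivaset
surface: igadenivaset

cell TOR=lu, KEL=ta:
underlying: m-deniv-z
1. o -> e, u -> i / F C0 _: no change
2. b -> p, d -> t, g -> k, v -> f / _ #: no change
3. 0 -> a / C _ C: inserts after position(s) 1, 6: madenivaz
surface: madenivaz


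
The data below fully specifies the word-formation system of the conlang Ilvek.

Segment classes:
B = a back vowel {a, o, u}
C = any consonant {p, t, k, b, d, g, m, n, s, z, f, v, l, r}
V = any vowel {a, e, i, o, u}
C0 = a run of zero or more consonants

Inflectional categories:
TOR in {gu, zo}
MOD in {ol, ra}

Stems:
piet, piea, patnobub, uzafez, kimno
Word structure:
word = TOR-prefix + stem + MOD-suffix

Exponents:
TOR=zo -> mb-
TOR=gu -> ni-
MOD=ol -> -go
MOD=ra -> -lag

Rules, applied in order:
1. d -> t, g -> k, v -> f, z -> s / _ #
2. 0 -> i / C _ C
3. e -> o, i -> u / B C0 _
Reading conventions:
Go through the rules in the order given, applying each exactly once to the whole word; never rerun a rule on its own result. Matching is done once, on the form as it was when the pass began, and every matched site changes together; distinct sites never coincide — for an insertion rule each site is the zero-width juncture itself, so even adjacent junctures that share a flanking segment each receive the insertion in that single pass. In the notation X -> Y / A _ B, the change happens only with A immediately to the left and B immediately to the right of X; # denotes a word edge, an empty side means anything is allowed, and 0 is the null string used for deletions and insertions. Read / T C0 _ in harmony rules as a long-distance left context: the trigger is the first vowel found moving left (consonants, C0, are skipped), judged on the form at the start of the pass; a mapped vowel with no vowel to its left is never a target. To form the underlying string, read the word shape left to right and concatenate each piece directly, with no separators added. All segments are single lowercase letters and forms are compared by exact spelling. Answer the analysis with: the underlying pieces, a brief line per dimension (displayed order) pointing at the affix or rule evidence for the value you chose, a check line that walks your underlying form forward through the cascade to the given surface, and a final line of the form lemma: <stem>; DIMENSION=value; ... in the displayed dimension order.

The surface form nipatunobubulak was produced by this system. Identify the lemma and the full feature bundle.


underlying: ni-patnobub-lag
TOR=gu - signalled by the affix ni-
MOD=ra - signalled by the affix -lag
check: nipatnobublag -> nipatnobublak -> nipatinobubilak -> nipatunobubulak
lemma: patnobub; TOR=gu; MOD=ra


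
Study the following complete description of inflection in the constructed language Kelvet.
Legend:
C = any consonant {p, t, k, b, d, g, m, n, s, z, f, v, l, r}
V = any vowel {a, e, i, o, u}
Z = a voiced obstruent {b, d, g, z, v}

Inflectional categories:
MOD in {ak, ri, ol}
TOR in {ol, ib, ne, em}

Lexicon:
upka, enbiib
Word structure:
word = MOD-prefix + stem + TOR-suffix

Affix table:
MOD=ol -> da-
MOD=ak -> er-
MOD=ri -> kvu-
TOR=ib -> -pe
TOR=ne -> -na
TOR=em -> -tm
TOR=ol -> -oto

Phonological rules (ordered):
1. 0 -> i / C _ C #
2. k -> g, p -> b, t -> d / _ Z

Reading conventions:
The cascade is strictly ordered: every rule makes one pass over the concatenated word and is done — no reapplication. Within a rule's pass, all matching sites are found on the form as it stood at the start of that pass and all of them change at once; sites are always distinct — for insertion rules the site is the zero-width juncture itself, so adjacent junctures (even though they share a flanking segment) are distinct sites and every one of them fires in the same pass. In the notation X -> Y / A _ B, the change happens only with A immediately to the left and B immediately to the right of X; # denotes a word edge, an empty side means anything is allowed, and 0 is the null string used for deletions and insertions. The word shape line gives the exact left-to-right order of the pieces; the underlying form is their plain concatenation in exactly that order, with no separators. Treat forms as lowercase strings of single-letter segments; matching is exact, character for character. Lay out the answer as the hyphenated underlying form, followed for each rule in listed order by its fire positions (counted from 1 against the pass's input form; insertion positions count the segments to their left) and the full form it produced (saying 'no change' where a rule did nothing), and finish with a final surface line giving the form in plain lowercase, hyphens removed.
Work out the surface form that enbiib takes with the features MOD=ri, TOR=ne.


underlying: kvu-enbiib-na
1. 0 -> i / C _ C #: no change
2. k -> g, p -> b, t -> d / _ Z: fires at position(s) 1: gvuenbiibna
surface: gvuenbiibna


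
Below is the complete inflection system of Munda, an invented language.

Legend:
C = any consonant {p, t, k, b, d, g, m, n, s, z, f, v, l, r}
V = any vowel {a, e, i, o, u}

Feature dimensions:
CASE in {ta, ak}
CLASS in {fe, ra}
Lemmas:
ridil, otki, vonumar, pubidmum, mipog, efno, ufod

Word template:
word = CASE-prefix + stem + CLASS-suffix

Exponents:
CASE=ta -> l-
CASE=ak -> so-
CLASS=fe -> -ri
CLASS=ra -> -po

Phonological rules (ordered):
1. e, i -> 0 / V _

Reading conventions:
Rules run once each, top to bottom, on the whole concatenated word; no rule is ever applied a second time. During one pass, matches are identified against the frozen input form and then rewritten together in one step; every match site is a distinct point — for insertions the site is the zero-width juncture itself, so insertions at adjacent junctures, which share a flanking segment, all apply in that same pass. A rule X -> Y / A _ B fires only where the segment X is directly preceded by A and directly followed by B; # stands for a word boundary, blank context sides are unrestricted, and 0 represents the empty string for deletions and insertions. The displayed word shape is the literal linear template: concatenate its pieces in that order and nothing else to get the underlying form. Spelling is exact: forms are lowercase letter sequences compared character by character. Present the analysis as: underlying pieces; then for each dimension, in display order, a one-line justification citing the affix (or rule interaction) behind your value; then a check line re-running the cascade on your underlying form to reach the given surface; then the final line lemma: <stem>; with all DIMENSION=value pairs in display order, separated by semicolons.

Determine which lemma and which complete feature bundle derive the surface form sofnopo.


underlying: so-efno-po
CASE=ak - signalled by the affix so-
CLASS=ra - signalled by the affix -po
check: soefnopo -> sofnopo
lemma: efno; CASE=ak; CLASS=ra


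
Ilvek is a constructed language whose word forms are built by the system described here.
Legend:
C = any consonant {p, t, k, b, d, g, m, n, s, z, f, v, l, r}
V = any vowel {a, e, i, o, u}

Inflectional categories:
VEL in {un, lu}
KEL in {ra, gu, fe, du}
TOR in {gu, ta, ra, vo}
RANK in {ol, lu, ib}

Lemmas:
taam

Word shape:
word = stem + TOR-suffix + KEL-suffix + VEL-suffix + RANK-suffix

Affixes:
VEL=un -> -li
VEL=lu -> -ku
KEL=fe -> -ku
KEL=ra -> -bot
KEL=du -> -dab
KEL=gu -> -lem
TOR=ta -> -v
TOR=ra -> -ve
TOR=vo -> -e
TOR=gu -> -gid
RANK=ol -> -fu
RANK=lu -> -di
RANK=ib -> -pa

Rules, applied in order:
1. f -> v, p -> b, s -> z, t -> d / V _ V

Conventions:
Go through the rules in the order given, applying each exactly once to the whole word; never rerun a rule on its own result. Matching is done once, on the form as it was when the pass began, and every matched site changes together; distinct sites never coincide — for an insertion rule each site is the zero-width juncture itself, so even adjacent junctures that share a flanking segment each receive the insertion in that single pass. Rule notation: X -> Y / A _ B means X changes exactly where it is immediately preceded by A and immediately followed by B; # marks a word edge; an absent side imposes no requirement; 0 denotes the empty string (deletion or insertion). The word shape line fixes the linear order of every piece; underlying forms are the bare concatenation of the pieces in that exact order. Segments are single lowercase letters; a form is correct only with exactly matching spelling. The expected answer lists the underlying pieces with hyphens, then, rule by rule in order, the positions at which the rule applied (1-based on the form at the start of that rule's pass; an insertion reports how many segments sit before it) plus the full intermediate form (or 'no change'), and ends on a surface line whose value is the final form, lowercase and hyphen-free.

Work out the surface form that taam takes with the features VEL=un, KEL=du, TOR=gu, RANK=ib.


underlying: taam-gid-dab-li-pa
1. f -> v, p -> b, s -> z, t -> d / V _ V: fires at position(s) 13: taamgiddabliba
surface: taamgiddabliba


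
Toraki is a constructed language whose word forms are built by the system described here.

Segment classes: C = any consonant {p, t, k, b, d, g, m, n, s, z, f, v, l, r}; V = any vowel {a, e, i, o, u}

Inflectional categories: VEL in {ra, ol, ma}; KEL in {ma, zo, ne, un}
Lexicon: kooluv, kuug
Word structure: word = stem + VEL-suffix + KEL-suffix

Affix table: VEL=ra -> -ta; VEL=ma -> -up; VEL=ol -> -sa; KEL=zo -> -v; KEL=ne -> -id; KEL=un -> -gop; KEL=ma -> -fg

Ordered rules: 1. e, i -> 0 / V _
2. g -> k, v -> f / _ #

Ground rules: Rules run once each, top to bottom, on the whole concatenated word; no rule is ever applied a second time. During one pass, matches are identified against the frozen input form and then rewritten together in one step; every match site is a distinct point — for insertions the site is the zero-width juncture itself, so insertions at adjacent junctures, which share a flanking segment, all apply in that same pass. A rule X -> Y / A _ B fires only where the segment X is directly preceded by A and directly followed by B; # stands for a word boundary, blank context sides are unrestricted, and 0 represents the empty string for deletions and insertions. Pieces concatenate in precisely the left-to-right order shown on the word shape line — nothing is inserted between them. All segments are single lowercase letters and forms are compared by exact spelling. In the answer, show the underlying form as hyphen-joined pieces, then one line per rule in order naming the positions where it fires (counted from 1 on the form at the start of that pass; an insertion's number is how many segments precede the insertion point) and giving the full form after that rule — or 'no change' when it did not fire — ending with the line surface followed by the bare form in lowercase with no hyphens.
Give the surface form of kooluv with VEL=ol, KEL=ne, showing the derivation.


underlying: kooluv-sa-id
1. e, i -> 0 / V _: fires at position(s) 9: kooluvsad
2. g -> k, v -> f / _ #: no change
surface: kooluvsad


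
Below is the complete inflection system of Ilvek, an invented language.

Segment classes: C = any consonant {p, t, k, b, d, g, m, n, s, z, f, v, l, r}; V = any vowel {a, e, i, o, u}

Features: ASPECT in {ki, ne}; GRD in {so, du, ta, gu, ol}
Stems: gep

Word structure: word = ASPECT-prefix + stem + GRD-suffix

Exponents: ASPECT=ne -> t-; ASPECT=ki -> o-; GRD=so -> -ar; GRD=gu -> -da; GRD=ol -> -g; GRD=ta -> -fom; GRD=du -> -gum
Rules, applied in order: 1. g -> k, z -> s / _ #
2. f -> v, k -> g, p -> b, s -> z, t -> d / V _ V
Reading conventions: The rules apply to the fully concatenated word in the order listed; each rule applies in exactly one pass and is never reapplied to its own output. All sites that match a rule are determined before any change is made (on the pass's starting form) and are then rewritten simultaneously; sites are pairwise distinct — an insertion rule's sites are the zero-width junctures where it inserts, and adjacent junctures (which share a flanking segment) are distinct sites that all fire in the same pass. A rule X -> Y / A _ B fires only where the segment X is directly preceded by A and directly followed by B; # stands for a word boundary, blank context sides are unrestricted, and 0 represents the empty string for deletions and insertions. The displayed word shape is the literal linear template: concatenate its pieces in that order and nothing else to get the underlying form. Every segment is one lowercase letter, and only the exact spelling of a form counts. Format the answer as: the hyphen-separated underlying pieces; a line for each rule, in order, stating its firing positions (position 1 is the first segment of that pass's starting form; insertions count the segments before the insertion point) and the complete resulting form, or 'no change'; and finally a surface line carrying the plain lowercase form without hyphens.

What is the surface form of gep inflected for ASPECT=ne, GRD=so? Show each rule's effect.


underlying: t-gep-ar
1. g -> k, z -> s / _ #: no change
2. f -> v, k -> g, p -> b, s -> z, t -> d / V _ V: fires at position(s) 4: tgebar
surface: tgebar


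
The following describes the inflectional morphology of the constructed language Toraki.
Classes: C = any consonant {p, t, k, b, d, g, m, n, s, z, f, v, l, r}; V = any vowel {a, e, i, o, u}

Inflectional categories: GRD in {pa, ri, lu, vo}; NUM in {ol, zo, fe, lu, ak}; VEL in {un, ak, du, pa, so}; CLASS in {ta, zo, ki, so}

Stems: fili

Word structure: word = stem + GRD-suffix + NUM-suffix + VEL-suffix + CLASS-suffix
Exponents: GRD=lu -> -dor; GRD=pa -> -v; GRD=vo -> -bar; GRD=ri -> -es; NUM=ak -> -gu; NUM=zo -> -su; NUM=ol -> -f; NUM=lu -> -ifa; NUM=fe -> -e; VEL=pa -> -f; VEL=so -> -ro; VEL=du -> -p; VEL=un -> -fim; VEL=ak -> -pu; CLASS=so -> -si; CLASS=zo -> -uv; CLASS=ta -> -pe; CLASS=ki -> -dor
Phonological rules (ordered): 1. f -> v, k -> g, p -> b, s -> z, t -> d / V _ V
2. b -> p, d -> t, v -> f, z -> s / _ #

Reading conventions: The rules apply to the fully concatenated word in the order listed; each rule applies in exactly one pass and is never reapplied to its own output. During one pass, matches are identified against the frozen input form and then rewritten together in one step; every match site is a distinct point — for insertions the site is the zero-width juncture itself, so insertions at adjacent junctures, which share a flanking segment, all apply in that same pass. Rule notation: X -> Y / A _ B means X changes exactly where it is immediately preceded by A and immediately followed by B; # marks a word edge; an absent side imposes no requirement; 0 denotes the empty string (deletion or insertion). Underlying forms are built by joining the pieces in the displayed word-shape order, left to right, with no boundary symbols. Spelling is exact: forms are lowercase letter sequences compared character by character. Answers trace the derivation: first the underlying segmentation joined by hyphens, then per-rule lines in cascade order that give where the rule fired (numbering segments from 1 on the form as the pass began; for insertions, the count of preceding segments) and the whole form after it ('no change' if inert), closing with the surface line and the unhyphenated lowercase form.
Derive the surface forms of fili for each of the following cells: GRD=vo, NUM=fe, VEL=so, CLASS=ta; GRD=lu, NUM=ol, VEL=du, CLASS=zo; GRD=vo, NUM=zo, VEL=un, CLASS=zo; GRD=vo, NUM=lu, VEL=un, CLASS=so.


cell GRD=vo, NUM=fe, VEL=so, CLASS=ta:
underlying: fili-bar-e-ro-pe
1. f -> v, k -> g, p -> b, s -> z, t -> d / V _ V: fires at position(s) 11: filibarerobe
2. b -> p, d -> t, v -> f, z -> s / _ #: no change
surface: filibarerobe

cell GRD=lu, NUM=ol, VEL=du, CLASS=zo:
underlying: fili-dor-f-p-uv
1. f -> v, k -> g, p -> b, s -> z, t -> d / V _ V: no change
2. b -> p, d -> t, v -> f, z -> s / _ #: fires at position(s) 11: filidorfpuf
surface: filidorfpuf

cell GRD=vo, NUM=zo, VEL=un, CLASS=zo:
underlying: fili-bar-su-fim-uv
1. f -> v, k -> g, p -> b, s -> z, t -> d / V _ V: fires at position(s) 10: filibarsuvimuv
2. b -> p, d -> t, v -> f, z -> s / _ #: fires at position(s) 14: filibarsuvimuf
surface: filibarsuvimuf

cell GRD=vo, NUM=lu, VEL=un, CLASS=so:
underlying: fili-bar-ifa-fim-si
1. f -> v, k -> g, p -> b, s -> z, t -> d / V _ V: fires at position(s) 9, 11: filibarivavimsi
2. b -> p, d -> t, v -> f, z -> s / _ #: no change
surface: filibarivavimsi


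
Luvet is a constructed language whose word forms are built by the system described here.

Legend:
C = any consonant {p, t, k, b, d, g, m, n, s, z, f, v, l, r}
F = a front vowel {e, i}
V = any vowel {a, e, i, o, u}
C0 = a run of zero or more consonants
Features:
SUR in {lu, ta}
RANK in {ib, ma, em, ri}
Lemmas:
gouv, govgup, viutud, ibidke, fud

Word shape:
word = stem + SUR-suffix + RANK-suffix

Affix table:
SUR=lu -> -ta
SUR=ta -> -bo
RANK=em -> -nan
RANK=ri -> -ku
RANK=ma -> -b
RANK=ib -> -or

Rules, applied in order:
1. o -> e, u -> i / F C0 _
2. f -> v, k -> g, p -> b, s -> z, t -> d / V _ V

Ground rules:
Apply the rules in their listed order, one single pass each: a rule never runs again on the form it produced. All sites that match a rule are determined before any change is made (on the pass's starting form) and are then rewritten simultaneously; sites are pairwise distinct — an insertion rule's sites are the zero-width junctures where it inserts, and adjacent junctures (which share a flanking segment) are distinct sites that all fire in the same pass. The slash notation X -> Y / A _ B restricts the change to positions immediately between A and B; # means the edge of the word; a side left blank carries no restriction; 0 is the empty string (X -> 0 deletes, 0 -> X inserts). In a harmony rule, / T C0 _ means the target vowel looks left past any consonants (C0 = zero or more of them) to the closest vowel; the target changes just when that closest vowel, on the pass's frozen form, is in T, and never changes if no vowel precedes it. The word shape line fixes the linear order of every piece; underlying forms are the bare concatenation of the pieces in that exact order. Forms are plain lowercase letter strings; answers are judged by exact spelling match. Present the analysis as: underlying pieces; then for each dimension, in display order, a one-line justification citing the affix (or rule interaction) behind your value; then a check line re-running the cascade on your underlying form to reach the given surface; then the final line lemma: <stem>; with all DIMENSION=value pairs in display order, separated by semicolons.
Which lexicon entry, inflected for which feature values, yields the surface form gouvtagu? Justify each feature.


underlying: gouv-ta-ku
SUR=lu - signalled by the affix -ta
RANK=ri - signalled by the affix -ku
check: gouvtaku -> gouvtaku -> gouvtagu
lemma: gouv; SUR=lu; RANK=ri


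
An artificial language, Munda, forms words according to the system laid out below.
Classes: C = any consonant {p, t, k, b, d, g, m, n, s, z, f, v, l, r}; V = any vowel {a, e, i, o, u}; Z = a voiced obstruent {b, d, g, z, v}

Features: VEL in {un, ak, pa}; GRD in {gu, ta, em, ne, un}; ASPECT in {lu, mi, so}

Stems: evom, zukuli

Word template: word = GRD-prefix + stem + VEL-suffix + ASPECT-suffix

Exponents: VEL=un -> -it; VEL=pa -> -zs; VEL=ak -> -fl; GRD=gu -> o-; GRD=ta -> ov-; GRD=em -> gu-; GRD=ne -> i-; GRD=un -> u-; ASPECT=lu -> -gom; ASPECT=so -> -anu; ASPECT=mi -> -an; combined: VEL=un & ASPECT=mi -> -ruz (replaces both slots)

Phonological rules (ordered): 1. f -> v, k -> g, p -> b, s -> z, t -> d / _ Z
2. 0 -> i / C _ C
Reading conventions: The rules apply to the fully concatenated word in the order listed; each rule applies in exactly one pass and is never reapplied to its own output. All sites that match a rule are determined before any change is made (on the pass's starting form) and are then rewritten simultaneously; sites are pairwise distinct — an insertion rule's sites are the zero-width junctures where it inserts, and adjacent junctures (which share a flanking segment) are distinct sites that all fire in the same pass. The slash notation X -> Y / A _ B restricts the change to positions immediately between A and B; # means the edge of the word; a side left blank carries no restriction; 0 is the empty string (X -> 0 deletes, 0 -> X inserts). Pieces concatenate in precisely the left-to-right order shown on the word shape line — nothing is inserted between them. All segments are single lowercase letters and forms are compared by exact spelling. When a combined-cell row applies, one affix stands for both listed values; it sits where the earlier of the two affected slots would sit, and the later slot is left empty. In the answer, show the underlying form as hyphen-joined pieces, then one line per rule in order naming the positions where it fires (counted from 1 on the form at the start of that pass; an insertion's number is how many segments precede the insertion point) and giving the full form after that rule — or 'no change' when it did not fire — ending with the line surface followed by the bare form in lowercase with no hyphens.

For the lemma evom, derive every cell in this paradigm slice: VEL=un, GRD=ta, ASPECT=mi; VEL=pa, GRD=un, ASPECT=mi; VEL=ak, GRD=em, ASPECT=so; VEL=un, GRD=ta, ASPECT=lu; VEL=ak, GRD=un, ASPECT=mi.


cell VEL=un, GRD=ta, ASPECT=mi:
underlying: ov-evom-ruz
1. f -> v, k -> g, p -> b, s -> z, t -> d / _ Z: no change
2. 0 -> i / C _ C: inserts after position(s) 6: ovevomiruz
surface: ovevomiruz

cell VEL=pa, GRD=un, ASPECT=mi:
underlying: u-evom-zs-an
1. f -> v, k -> g, p -> b, s -> z, t -> d / _ Z: no change
2. 0 -> i / C _ C: inserts after position(s) 5, 6: uevomizisan
surface: uevomizisan

cell VEL=ak, GRD=em, ASPECT=so:
underlying: gu-evom-fl-anu
1. f -> v, k -> g, p -> b, s -> z, t -> d / _ Z: no change
2. 0 -> i / C _ C: inserts after position(s) 6, 7: guevomifilanu
surface: guevomifilanu

cell VEL=un, GRD=ta, ASPECT=lu:
underlying: ov-evom-it-gom
1. f -> v, k -> g, p -> b, s -> z, t -> d / _ Z: fires at position(s) 8: ovevomidgom
2. 0 -> i / C _ C: inserts after position(s) 8: ovevomidigom
surface: ovevomidigom

cell VEL=ak, GRD=un, ASPECT=mi:
underlying: u-evom-fl-an
1. f -> v, k -> g, p -> b, s -> z, t -> d / _ Z: no change
2. 0 -> i / C _ C: inserts after position(s) 5, 6: uevomifilan
surface: uevomifilan


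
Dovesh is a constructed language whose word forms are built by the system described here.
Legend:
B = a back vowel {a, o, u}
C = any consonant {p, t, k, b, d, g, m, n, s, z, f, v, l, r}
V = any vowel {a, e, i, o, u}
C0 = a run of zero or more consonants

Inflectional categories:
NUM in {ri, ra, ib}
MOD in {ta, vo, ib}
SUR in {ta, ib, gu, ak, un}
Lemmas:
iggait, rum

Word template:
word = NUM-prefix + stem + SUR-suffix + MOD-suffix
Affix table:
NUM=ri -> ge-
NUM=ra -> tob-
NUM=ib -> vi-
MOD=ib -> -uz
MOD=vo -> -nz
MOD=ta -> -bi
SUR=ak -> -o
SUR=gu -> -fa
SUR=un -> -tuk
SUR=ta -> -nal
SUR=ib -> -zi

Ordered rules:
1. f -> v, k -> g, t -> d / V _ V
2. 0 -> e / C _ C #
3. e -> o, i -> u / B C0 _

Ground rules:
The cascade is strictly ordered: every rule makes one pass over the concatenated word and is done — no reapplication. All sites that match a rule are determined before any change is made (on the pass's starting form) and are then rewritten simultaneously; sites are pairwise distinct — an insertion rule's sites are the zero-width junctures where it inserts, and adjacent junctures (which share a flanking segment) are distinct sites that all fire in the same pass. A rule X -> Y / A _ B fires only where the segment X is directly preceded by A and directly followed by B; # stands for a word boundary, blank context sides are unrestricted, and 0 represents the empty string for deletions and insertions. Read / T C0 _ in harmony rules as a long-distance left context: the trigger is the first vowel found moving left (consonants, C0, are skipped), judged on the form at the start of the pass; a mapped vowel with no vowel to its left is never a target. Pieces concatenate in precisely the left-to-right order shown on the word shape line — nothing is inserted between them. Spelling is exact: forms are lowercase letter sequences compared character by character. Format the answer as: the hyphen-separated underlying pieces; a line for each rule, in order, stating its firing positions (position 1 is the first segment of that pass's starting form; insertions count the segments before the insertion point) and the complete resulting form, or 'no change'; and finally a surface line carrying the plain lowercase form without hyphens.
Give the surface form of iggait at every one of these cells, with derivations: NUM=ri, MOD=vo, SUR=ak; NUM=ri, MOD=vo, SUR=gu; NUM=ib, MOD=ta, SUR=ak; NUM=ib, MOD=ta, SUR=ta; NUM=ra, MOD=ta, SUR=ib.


cell NUM=ri, MOD=vo, SUR=ak:
underlying: ge-iggait-o-nz
1. f -> v, k -> g, t -> d / V _ V: fires at position(s) 8: geiggaidonz
2. 0 -> e / C _ C #: inserts after position(s) 10: geiggaidonez
3. e -> o, i -> u / B C0 _: fires at position(s) 7, 11: geiggaudonoz
surface: geiggaudonoz

cell NUM=ri, MOD=vo, SUR=gu:
underlying: ge-iggait-fa-nz
1. f -> v, k -> g, t -> d / V _ V: no change
2. 0 -> e / C _ C #: inserts after position(s) 11: geiggaitfanez
3. e -> o, i -> u / B C0 _: fires at position(s) 7, 12: geiggautfanoz
surface: geiggautfanoz

cell NUM=ib, MOD=ta, SUR=ak:
underlying: vi-iggait-o-bi
1. f -> v, k -> g, t -> d / V _ V: fires at position(s) 8: viiggaidobi
2. 0 -> e / C _ C #: no change
3. e -> o, i -> u / B C0 _: fires at position(s) 7, 11: viiggaudobu
surface: viiggaudobu

cell NUM=ib, MOD=ta, SUR=ta:
underlying: vi-iggait-nal-bi
1. f -> v, k -> g, t -> d / V _ V: no change
2. 0 -> e / C _ C #: no change
3. e -> o, i -> u / B C0 _: fires at position(s) 7, 13: viiggautnalbu
surface: viiggautnalbu

cell NUM=ra, MOD=ta, SUR=ib:
underlying: tob-iggait-zi-bi
1. f -> v, k -> g, t -> d / V _ V: no change
2. 0 -> e / C _ C #: no change
3. e -> o, i -> u / B C0 _: fires at position(s) 4, 8: tobuggautzibi
surface: tobuggautzibi


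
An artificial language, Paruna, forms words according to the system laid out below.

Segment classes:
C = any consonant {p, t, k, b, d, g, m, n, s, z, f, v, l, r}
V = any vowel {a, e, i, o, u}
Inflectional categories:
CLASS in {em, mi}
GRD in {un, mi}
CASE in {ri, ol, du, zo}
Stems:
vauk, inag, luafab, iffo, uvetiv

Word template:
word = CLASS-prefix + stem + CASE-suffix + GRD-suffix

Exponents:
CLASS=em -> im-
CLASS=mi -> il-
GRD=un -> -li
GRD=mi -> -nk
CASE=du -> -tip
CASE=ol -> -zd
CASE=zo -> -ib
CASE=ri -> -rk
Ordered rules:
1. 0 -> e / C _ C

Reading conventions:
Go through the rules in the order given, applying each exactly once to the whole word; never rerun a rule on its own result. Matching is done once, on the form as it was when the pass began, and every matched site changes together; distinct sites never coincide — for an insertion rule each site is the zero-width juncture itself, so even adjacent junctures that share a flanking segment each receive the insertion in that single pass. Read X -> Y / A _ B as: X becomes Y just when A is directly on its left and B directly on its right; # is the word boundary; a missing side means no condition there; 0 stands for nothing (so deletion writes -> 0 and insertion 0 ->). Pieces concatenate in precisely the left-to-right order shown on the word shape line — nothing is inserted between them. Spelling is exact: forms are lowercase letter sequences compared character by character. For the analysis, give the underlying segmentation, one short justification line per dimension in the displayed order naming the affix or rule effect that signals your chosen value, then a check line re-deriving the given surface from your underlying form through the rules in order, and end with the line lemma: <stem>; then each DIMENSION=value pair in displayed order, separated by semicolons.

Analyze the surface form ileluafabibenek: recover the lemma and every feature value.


underlying: il-luafab-ib-nk
CLASS=mi - signalled by the affix il-
GRD=mi - signalled by the affix -nk
CASE=zo - signalled by the affix -ib
check: illuafabibnk -> ileluafabibenek
lemma: luafab; CLASS=mi; GRD=mi; CASE=zo


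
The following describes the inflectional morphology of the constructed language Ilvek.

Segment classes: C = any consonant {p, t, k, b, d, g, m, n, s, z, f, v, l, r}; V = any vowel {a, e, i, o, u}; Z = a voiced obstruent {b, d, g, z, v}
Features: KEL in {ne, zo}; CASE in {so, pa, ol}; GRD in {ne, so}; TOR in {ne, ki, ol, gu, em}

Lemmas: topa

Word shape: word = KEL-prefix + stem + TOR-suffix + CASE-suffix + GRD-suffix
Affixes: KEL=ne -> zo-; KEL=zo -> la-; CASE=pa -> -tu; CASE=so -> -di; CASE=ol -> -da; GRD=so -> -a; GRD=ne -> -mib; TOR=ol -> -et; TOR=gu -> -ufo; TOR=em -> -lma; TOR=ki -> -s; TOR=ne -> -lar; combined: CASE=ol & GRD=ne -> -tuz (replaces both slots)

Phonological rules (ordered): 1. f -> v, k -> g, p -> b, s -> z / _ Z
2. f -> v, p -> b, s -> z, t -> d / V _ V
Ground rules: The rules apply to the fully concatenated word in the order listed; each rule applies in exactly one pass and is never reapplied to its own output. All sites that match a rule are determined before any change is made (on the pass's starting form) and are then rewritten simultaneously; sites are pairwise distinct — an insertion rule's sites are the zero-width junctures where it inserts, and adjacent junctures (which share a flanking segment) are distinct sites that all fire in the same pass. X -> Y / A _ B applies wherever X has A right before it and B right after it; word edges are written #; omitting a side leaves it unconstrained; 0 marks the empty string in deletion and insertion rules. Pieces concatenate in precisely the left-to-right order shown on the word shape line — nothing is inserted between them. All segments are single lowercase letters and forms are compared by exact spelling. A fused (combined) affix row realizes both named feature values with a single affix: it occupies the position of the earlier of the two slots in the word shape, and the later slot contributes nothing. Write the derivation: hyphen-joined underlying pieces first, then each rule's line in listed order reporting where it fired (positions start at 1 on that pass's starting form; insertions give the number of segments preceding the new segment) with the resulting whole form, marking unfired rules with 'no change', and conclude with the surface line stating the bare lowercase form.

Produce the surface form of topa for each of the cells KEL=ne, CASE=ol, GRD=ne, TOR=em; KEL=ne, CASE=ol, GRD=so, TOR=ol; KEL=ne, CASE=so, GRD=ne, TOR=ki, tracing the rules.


cell KEL=ne, CASE=ol, GRD=ne, TOR=em:
underlying: zo-topa-lma-tuz
1. f -> v, k -> g, p -> b, s -> z / _ Z: no change
2. f -> v, p -> b, s -> z, t -> d / V _ V: fires at position(s) 3, 5, 10: zodobalmaduz
surface: zodobalmaduz

cell KEL=ne, CASE=ol, GRD=so, TOR=ol:
underlying: zo-topa-et-da-a
1. f -> v, k -> g, p -> b, s -> z / _ Z: no change
2. f -> v, p -> b, s -> z, t -> d / V _ V: fires at position(s) 3, 5: zodobaetdaa
surface: zodobaetdaa

cell KEL=ne, CASE=so, GRD=ne, TOR=ki:
underlying: zo-topa-s-di-mib
1. f -> v, k -> g, p -> b, s -> z / _ Z: fires at position(s) 7: zotopazdimib
2. f -> v, p -> b, s -> z, t -> d / V _ V: fires at position(s) 3, 5: zodobazdimib
surface: zodobazdimib


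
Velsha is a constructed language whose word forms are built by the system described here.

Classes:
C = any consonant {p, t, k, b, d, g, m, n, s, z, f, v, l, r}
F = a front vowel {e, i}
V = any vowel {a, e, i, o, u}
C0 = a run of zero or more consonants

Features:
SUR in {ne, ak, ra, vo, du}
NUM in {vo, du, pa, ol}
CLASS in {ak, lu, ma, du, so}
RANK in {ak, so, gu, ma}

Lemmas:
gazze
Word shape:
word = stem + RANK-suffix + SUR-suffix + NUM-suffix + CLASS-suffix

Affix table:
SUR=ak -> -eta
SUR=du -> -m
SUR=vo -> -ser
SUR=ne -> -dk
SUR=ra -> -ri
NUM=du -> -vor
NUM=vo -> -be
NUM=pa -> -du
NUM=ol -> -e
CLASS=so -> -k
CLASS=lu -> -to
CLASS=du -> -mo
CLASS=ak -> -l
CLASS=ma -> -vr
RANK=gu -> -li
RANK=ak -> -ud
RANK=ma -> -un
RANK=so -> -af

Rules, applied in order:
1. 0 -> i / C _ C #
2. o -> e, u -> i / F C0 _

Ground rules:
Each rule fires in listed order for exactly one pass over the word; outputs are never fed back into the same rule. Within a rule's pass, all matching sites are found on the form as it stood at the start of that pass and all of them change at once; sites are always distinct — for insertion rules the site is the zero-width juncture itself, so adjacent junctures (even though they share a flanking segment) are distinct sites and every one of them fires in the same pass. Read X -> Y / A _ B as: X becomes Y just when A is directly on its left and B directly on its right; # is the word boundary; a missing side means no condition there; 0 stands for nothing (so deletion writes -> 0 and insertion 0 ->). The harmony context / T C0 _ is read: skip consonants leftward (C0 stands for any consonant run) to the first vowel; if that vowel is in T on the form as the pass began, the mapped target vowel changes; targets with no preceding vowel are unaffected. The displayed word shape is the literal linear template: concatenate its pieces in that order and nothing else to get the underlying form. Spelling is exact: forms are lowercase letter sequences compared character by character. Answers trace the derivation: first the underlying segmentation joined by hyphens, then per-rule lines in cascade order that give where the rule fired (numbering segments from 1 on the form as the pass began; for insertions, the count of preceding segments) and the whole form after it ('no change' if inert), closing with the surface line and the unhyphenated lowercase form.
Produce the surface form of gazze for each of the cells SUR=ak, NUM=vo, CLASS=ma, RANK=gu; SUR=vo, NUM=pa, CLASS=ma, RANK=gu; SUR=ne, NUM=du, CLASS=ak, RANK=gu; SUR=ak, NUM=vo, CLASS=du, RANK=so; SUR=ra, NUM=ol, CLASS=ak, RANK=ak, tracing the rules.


cell SUR=ak, NUM=vo, CLASS=ma, RANK=gu:
underlying: gazze-li-eta-be-vr
1. 0 -> i / C _ C #: inserts after position(s) 13: gazzelietabevir
2. o -> e, u -> i / F C0 _: no change
surface: gazzelietabevir

cell SUR=vo, NUM=pa, CLASS=ma, RANK=gu:
underlying: gazze-li-ser-du-vr
1. 0 -> i / C _ C #: inserts after position(s) 13: gazzeliserduvir
2. o -> e, u -> i / F C0 _: fires at position(s) 12: gazzeliserdivir
surface: gazzeliserdivir

cell SUR=ne, NUM=du, CLASS=ak, RANK=gu:
underlying: gazze-li-dk-vor-l
1. 0 -> i / C _ C #: inserts after position(s) 12: gazzelidkvoril
2. o -> e, u -> i / F C0 _: fires at position(s) 11: gazzelidkveril
surface: gazzelidkveril

cell SUR=ak, NUM=vo, CLASS=du, RANK=so:
underlying: gazze-af-eta-be-mo
1. 0 -> i / C _ C #: no change
2. o -> e, u -> i / F C0 _: fires at position(s) 14: gazzeafetabeme
surface: gazzeafetabeme

cell SUR=ra, NUM=ol, CLASS=ak, RANK=ak:
underlying: gazze-ud-ri-e-l
1. 0 -> i / C _ C #: no change
2. o -> e, u -> i / F C0 _: fires at position(s) 6: gazzeidriel
surface: gazzeidriel


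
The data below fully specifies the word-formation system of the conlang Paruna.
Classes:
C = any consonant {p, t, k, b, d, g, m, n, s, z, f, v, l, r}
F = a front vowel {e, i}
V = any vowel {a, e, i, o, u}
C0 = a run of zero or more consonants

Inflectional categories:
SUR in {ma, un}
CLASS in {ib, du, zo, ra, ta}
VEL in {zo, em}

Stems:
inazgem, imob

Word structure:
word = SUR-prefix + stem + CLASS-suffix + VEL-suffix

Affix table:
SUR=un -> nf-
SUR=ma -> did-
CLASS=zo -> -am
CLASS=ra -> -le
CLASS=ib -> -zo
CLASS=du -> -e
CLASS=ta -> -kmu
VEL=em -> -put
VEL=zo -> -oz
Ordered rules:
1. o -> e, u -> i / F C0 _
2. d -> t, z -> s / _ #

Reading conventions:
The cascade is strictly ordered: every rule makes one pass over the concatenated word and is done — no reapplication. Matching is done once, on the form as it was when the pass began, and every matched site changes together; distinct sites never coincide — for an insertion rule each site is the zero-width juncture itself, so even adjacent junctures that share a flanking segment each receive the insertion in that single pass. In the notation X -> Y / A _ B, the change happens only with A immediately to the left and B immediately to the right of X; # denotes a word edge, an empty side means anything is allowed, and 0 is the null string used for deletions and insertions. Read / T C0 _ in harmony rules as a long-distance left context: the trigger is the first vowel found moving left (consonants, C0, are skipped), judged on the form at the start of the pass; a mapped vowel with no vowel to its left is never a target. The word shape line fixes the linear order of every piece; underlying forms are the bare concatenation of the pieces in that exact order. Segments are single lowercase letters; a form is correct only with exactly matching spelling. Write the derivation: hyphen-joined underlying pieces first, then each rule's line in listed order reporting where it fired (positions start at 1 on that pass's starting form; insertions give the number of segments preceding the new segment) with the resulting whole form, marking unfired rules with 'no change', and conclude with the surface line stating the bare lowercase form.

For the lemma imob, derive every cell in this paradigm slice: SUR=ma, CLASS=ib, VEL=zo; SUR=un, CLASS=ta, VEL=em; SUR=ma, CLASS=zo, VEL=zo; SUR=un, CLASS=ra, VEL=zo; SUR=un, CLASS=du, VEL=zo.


cell SUR=ma, CLASS=ib, VEL=zo:
underlying: did-imob-zo-oz
1. o -> e, u -> i / F C0 _: fires at position(s) 6: didimebzooz
2. d -> t, z -> s / _ #: fires at position(s) 11: didimebzoos
surface: didimebzoos

cell SUR=un, CLASS=ta, VEL=em:
underlying: nf-imob-kmu-put
1. o -> e, u -> i / F C0 _: fires at position(s) 5: nfimebkmuput
2. d -> t, z -> s / _ #: no change
surface: nfimebkmuput

cell SUR=ma, CLASS=zo, VEL=zo:
underlying: did-imob-am-oz
1. o -> e, u -> i / F C0 _: fires at position(s) 6: didimebamoz
2. d -> t, z -> s / _ #: fires at position(s) 11: didimebamos
surface: didimebamos

cell SUR=un, CLASS=ra, VEL=zo:
underlying: nf-imob-le-oz
1. o -> e, u -> i / F C0 _: fires at position(s) 5, 9: nfimebleez
2. d -> t, z -> s / _ #: fires at position(s) 10: nfimeblees
surface: nfimeblees

cell SUR=un, CLASS=du, VEL=zo:
underlying: nf-imob-e-oz
1. o -> e, u -> i / F C0 _: fires at position(s) 5, 8: nfimebeez
2. d -> t, z -> s / _ #: fires at position(s) 9: nfimebees
surface: nfimebees
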